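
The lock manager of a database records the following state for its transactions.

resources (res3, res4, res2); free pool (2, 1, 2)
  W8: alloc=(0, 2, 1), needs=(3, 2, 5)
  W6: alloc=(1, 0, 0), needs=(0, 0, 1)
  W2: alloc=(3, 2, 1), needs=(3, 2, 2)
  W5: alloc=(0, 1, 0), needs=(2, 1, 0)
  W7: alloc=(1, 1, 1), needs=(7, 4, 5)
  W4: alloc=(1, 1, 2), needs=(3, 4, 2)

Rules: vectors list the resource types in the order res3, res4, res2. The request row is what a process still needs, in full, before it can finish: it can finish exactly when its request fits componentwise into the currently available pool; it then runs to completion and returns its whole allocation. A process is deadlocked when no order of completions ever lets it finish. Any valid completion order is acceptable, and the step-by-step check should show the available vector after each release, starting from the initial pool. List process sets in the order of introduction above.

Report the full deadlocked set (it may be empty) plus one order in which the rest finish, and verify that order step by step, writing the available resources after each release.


Nothing here is deadlocked.
Key observation: the pool covers W5 at once, and every later process fits after earlier releases.
The rest can finish in the order W5, W6, W2, W4, W7, W8. Walking it through:
  pool = (2, 1, 2)
  W5: need (2, 1, 0) fits (2, 1, 2); releases (0, 1, 0), pool now (2, 2, 2)
  W6: need (0, 0, 1) fits (2, 2, 2); releases (1, 0, 0), pool now (3, 2, 2)
  W2: need (3, 2, 2) fits (3, 2, 2); releases (3, 2, 1), pool now (6, 4, 3)
  W4: need (3, 4, 2) fits (6, 4, 3); releases (1, 1, 2), pool now (7, 5, 5)
  W7: need (7, 4, 5) fits (7, 5, 5); releases (1, 1, 1), pool now (8, 6, 6)
  W8: need (3, 2, 5) fits (8, 6, 6); releases (0, 2, 1), pool now (8, 8, 7)


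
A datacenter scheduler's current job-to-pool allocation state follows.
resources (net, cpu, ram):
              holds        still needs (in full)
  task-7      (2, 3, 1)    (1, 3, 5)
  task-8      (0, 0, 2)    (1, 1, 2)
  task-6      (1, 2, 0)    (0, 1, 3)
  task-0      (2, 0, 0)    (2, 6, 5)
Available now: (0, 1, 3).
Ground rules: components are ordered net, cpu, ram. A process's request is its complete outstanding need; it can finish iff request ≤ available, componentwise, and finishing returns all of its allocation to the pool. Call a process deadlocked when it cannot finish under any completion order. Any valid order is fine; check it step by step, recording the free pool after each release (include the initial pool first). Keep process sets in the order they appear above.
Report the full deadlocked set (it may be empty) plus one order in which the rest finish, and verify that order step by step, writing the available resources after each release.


Nothing here is deadlocked.
Key observation: the pool covers task-6 at once, and every later process fits after earlier releases.
The rest can finish in the order task-6, task-8, task-7, task-0. Verifying each step:
  pool = (0, 1, 3)
  task-6: need (0, 1, 3) fits (0, 1, 3); releases (1, 2, 0), pool now (1, 3, 3)
  task-8: need (1, 1, 2) fits (1, 3, 3); releases (0, 0, 2), pool now (1, 3, 5)
  task-7: need (1, 3, 5) fits (1, 3, 5); releases (2, 3, 1), pool now (3, 6, 6)
  task-0: need (2, 6, 5) fits (3, 6, 6); releases (2, 0, 0), pool now (5, 6, 6)


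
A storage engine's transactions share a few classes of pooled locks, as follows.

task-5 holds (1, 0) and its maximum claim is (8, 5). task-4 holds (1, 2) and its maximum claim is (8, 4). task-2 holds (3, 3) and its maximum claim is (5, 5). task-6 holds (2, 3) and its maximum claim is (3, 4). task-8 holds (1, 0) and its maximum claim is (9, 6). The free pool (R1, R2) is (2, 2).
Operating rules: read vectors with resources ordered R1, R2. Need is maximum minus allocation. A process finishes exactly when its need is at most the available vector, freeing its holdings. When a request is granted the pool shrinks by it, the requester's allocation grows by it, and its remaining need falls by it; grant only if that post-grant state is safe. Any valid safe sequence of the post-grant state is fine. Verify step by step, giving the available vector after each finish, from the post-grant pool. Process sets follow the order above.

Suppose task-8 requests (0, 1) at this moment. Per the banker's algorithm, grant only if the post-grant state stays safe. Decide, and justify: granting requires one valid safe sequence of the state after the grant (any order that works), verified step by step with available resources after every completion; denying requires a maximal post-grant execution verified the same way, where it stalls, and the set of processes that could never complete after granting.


GRANT. The post-grant state is safe; one safe sequence: task-6, task-2, task-5, task-8, task-4.
Key observation: the transfer keeps a workable pool ((2, 1)); task-6 starts the safe sequence.
Step-by-step check of the post-grant state:
  pool = (2, 1)
  run task-6 (needs (1, 1), free (2, 1)); after release of (2, 3) the pool is (4, 4)
  run task-2 (needs (2, 2), free (4, 4)); after release of (3, 3) the pool is (7, 7)
  run task-5 (needs (7, 5), free (7, 7)); after release of (1, 0) the pool is (8, 7)
  run task-8 (needs (8, 5), free (8, 7)); after release of (1, 1) the pool is (9, 8)
  run task-4 (needs (7, 2), free (9, 8)); after release of (1, 2) the pool is (10, 10)


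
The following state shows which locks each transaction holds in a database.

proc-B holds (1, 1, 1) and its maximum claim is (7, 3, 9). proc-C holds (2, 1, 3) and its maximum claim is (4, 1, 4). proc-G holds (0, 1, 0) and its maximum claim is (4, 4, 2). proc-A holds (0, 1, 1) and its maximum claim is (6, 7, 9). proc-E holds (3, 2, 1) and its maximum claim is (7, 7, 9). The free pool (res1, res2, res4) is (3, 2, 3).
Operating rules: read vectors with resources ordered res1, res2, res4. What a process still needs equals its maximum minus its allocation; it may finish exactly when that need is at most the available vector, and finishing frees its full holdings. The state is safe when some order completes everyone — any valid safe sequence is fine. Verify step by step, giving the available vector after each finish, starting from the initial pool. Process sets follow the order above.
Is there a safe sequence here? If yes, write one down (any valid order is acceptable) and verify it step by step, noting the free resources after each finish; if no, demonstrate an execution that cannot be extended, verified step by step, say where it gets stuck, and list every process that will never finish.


The state is UNSAFE.
Key observation: res4 is the bottleneck — with proc-C, proc-G done the pool holds (5, 4, 6), short of every remaining need.
A maximal execution: proc-C, proc-G — then nothing else fits. Check, step by step:
  pool = (3, 2, 3)
  proc-C: need (2, 0, 1) fits (3, 2, 3); releases (2, 1, 3), pool now (5, 3, 6)
  proc-G: need (4, 3, 2) fits (5, 3, 6); releases (0, 1, 0), pool now (5, 4, 6)
  blocked: proc-B wants (6, 2, 8), pool (5, 4, 6) — not enough res1 and res4
  blocked: proc-A wants (6, 6, 8), pool (5, 4, 6) — not enough res1, res2 and res4
  blocked: proc-E wants (4, 5, 8), pool (5, 4, 6) — not enough res2 and res4
Never able to finish: proc-B, proc-A and proc-E.


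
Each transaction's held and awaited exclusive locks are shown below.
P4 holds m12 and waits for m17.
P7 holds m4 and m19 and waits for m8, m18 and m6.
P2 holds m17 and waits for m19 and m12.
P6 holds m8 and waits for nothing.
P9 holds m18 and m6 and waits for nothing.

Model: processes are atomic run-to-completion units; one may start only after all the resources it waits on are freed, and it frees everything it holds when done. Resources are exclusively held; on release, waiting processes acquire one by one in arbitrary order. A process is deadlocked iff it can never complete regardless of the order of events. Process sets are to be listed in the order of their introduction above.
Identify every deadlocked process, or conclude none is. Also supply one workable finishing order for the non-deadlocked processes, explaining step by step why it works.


The deadlocked set is P4 and P2.
Key observation: the cycle P4 -> P2 -> P4 can never break — each member waits on the next; no other process is dragged down with it.
The rest can finish in the order P6, P9, P7.
Walking it through:
  P6: no waits; runs immediately, freeing m8
  P9: no waits; runs immediately, freeing m18 and m6
  P7: everything it awaited (m8, m18 and m6) is free; runs, freeing m4 and m19


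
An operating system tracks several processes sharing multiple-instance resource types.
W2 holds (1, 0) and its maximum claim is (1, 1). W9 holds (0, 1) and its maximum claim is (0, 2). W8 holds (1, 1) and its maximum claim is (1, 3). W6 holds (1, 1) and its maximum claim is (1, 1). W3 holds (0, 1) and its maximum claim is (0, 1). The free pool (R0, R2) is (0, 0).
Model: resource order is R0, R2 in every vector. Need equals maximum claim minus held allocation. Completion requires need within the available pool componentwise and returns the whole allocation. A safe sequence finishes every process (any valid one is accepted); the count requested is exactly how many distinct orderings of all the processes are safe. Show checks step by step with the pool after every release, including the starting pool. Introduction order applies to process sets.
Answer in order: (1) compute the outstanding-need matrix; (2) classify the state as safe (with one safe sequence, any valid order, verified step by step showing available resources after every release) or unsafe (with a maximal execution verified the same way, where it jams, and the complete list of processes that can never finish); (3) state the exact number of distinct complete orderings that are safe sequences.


(1) Need matrix, components ordered R0, R2:
  W2: (0, 1)
  W9: (0, 1)
  W8: (0, 2)
  W6: (0, 0)
  W3: (0, 0)
(2) SAFE, for example via the order W6, W9, W8, W3, W2.
Key observation: W9 is the earliest step where a requested resource binds exactly: need (0, 1), pool (1, 1) at its turn.
Walking it through:
  pool = (0, 0)
  W6: need (0, 0) fits (0, 0); releases (1, 1), pool now (1, 1)
  W9: need (0, 1) fits (1, 1); releases (0, 1), pool now (1, 2)
  W8: need (0, 2) fits (1, 2); releases (1, 1), pool now (2, 3)
  W3: need (0, 0) fits (2, 3); releases (0, 1), pool now (2, 4)
  W2: need (0, 1) fits (2, 4); releases (1, 0), pool now (3, 4)
(3) Precisely 32 of the possible complete orderings are safe sequences.


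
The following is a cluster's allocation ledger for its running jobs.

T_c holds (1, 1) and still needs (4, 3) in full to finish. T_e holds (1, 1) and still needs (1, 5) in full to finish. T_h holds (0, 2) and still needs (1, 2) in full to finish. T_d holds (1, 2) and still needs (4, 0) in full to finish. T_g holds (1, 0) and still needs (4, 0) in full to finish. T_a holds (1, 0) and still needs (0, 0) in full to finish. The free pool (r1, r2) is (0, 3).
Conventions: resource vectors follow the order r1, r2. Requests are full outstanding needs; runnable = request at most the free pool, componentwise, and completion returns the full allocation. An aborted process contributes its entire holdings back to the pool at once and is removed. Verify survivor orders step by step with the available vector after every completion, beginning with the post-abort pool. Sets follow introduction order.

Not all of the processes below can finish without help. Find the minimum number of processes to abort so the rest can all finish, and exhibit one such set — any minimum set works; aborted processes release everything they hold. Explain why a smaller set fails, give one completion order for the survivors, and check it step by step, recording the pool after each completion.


Abort T_c and T_d.
Key observation: no ordering could ever have run T_g before the abort of T_c and T_d; with (2, 3) back in the pool it fits at step 4.
Minimality, checking each single-abort alternative: T_c alone leaves T_d blocked (short on r1); T_e alone leaves T_c blocked (short on r1); T_h alone leaves T_c blocked (short on r1); T_d alone leaves T_c blocked (short on r1); T_g alone leaves T_c blocked (short on r1); T_a alone leaves T_c blocked (short on r1).
Survivors finish in the order: T_a, T_h, T_e, T_g. Verifying each step (pool after the aborts first):
  pool = (2, 6)
  run T_a (needs (0, 0), free (2, 6)); after release of (1, 0) the pool is (3, 6)
  run T_h (needs (1, 2), free (3, 6)); after release of (0, 2) the pool is (3, 8)
  run T_e (needs (1, 5), free (3, 8)); after release of (1, 1) the pool is (4, 9)
  run T_g (needs (4, 0), free (4, 9)); after release of (1, 0) the pool is (5, 9)


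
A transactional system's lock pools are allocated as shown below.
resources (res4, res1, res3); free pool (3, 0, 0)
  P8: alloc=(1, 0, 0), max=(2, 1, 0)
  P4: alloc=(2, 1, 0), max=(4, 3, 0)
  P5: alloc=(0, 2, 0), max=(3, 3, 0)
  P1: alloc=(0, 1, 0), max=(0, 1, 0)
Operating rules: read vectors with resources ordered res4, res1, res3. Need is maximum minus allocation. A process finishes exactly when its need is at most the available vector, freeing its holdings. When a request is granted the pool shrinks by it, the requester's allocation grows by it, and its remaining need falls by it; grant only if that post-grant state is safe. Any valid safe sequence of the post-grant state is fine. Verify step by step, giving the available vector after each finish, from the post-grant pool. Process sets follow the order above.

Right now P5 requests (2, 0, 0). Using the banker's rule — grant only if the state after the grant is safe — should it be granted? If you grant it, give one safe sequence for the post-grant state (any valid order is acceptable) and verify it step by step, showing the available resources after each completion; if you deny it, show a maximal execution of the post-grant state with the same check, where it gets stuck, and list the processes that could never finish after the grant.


GRANT — the state after the grant stays safe, e.g. via P1, P8, P5, P4.
Key observation: the grant leaves (1, 0, 0) free — enough for P1, whose release restarts the cascade.
Step-by-step check of the post-grant state:
  pool = (1, 0, 0)
  run P1 (needs (0, 0, 0), free (1, 0, 0)); after release of (0, 1, 0) the pool is (1, 1, 0)
  run P8 (needs (1, 1, 0), free (1, 1, 0)); after release of (1, 0, 0) the pool is (2, 1, 0)
  run P5 (needs (1, 1, 0), free (2, 1, 0)); after release of (2, 2, 0) the pool is (4, 3, 0)
  run P4 (needs (2, 2, 0), free (4, 3, 0)); after release of (2, 1, 0) the pool is (6, 4, 0)


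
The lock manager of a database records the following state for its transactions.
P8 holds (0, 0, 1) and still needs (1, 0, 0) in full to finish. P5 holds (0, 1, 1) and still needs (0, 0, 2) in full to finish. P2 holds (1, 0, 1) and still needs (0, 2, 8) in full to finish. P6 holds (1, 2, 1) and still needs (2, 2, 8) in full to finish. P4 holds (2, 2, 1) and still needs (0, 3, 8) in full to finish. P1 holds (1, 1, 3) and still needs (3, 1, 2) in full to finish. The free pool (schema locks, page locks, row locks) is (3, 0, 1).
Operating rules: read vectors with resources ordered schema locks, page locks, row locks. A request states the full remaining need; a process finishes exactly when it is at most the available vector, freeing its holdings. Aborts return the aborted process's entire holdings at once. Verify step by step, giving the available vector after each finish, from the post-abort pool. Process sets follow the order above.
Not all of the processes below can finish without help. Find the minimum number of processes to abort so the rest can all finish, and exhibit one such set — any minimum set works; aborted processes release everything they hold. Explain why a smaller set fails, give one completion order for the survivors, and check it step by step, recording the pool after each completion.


Minimum abort set: P2 and P6.
Key observation: the returned (2, 2, 2) from P2 and P6 is what brings P4 — unrunnable before, under any order — into play at step 4.
Minimality, checking each single-abort alternative: P8 alone leaves P2 blocked (short on row locks); P5 alone leaves P2 blocked (short on row locks); P2 alone leaves P6 blocked (short on row locks); P6 alone leaves P2 blocked (short on row locks); P4 alone leaves P2 blocked (short on row locks); P1 alone leaves P2 blocked (short on row locks).
One survivor order: P8, P5, P1, P4. Walking it through (post-abort pool first):
  pool = (5, 2, 3)
  run P8 (needs (1, 0, 0), free (5, 2, 3)); after release of (0, 0, 1) the pool is (5, 2, 4)
  run P5 (needs (0, 0, 2), free (5, 2, 4)); after release of (0, 1, 1) the pool is (5, 3, 5)
  run P1 (needs (3, 1, 2), free (5, 3, 5)); after release of (1, 1, 3) the pool is (6, 4, 8)
  run P4 (needs (0, 3, 8), free (6, 4, 8)); after release of (2, 2, 1) the pool is (8, 6, 9)


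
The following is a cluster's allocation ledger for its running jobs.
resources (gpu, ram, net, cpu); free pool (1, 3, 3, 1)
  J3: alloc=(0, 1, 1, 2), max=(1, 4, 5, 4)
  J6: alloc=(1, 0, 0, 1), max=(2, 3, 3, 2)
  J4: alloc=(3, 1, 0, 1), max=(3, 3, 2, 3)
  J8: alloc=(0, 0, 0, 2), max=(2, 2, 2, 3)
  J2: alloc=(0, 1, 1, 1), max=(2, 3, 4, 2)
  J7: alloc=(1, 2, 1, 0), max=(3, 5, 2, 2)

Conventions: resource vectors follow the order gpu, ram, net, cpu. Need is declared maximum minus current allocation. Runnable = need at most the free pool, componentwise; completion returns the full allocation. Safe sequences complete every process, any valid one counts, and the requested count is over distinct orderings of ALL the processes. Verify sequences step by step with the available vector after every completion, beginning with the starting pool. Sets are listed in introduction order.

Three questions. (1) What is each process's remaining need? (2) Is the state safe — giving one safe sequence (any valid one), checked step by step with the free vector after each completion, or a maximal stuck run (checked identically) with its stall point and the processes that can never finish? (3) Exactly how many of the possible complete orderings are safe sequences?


(1) Remaining need (order gpu, ram, net, cpu):
  J3: (1, 3, 4, 2)
  J6: (1, 3, 3, 1)
  J4: (0, 2, 2, 2)
  J8: (2, 2, 2, 1)
  J2: (2, 2, 3, 1)
  J7: (2, 3, 1, 2)
(2) SAFE — a valid safe sequence is J6, J2, J4, J3, J7, J8.
Key observation: J6 marks the first exact bind of the order: its need (1, 3, 3, 1) fits the free (1, 3, 3, 1) with zero slack on a requested resource.
Walking it through:
  pool = (1, 3, 3, 1)
  J6: need (1, 3, 3, 1) fits (1, 3, 3, 1); releases (1, 0, 0, 1), pool now (2, 3, 3, 2)
  J2: need (2, 2, 3, 1) fits (2, 3, 3, 2); releases (0, 1, 1, 1), pool now (2, 4, 4, 3)
  J4: need (0, 2, 2, 2) fits (2, 4, 4, 3); releases (3, 1, 0, 1), pool now (5, 5, 4, 4)
  J3: need (1, 3, 4, 2) fits (5, 5, 4, 4); releases (0, 1, 1, 2), pool now (5, 6, 5, 6)
  J7: need (2, 3, 1, 2) fits (5, 6, 5, 6); releases (1, 2, 1, 0), pool now (6, 8, 6, 6)
  J8: need (2, 2, 2, 1) fits (6, 8, 6, 6); releases (0, 0, 0, 2), pool now (6, 8, 6, 8)
(3) Precisely 80 of the possible complete orderings are safe sequences.


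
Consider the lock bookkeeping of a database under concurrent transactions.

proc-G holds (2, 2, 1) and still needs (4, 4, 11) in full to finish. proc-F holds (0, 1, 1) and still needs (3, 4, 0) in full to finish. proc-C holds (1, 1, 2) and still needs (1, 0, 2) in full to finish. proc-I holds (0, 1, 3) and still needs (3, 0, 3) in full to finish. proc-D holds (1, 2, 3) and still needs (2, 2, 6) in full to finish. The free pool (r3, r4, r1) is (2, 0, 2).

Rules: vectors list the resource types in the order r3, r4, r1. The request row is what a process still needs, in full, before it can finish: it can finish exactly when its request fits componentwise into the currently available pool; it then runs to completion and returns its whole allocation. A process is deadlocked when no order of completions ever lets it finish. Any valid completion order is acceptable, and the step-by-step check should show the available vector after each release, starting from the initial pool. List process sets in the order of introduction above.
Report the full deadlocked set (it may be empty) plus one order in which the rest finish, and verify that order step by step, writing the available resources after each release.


The deadlocked set is empty.
Key observation: no deadlock: proc-C fits now, and the freed resources carry the rest through.
One completion order for the rest: proc-C, proc-I, proc-D, proc-F, proc-G. Step-by-step check:
  pool = (2, 0, 2)
  run proc-C (needs (1, 0, 2), free (2, 0, 2)); after release of (1, 1, 2) the pool is (3, 1, 4)
  run proc-I (needs (3, 0, 3), free (3, 1, 4)); after release of (0, 1, 3) the pool is (3, 2, 7)
  run proc-D (needs (2, 2, 6), free (3, 2, 7)); after release of (1, 2, 3) the pool is (4, 4, 10)
  run proc-F (needs (3, 4, 0), free (4, 4, 10)); after release of (0, 1, 1) the pool is (4, 5, 11)
  run proc-G (needs (4, 4, 11), free (4, 5, 11)); after release of (2, 2, 1) the pool is (6, 7, 12)


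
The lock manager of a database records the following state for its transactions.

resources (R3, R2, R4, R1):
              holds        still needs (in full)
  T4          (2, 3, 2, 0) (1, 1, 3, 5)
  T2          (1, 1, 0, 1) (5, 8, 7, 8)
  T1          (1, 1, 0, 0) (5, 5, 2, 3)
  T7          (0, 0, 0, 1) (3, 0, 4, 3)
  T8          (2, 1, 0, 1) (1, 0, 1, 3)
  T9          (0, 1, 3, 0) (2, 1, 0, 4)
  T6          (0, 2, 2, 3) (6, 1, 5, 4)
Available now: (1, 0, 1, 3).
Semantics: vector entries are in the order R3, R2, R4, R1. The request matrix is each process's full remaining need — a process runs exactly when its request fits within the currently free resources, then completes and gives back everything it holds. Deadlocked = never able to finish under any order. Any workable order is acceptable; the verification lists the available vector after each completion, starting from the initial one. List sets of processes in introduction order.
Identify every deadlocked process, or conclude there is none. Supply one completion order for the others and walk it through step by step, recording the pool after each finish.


Nothing here is deadlocked.
Key observation: starting with T8, each completion frees enough for the next — no one is permanently blocked.
One completion order for the rest: T8, T9, T7, T4, T1, T6, T2. Check, step by step:
  pool = (1, 0, 1, 3)
  T8: need (1, 0, 1, 3) fits (1, 0, 1, 3); releases (2, 1, 0, 1), pool now (3, 1, 1, 4)
  T9: need (2, 1, 0, 4) fits (3, 1, 1, 4); releases (0, 1, 3, 0), pool now (3, 2, 4, 4)
  T7: need (3, 0, 4, 3) fits (3, 2, 4, 4); releases (0, 0, 0, 1), pool now (3, 2, 4, 5)
  T4: need (1, 1, 3, 5) fits (3, 2, 4, 5); releases (2, 3, 2, 0), pool now (5, 5, 6, 5)
  T1: need (5, 5, 2, 3) fits (5, 5, 6, 5); releases (1, 1, 0, 0), pool now (6, 6, 6, 5)
  T6: need (6, 1, 5, 4) fits (6, 6, 6, 5); releases (0, 2, 2, 3), pool now (6, 8, 8, 8)
  T2: need (5, 8, 7, 8) fits (6, 8, 8, 8); releases (1, 1, 0, 1), pool now (7, 9, 8, 9)


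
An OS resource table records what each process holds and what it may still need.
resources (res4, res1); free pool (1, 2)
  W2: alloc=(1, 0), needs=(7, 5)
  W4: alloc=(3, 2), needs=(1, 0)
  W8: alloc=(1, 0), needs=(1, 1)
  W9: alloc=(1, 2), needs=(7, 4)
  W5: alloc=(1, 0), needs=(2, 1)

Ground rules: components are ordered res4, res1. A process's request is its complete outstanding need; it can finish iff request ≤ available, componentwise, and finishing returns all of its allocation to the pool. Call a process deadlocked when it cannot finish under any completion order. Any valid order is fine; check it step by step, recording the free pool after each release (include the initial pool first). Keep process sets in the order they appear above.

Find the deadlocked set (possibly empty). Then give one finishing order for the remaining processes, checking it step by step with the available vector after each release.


Deadlocked set: W2 and W9.
Key observation: no order helps: past W4, W8, W5, the free pool tops out at (6, 4), below what each blocked process needs in res4.
One completion order for the rest: W4, W8, W5. Step-by-step check:
  pool = (1, 2)
  W4 needs (1, 0) <= (1, 2) -> finishes; pool += (3, 2) = (4, 4)
  W8 needs (1, 1) <= (4, 4) -> finishes; pool += (1, 0) = (5, 4)
  W5 needs (2, 1) <= (5, 4) -> finishes; pool += (1, 0) = (6, 4)
The blocked processes can never fit:
  W2 cannot run: need (7, 5) vs free (6, 4) (insufficient res4 and res1)
  W9 cannot run: need (7, 4) vs free (6, 4) (insufficient res4)


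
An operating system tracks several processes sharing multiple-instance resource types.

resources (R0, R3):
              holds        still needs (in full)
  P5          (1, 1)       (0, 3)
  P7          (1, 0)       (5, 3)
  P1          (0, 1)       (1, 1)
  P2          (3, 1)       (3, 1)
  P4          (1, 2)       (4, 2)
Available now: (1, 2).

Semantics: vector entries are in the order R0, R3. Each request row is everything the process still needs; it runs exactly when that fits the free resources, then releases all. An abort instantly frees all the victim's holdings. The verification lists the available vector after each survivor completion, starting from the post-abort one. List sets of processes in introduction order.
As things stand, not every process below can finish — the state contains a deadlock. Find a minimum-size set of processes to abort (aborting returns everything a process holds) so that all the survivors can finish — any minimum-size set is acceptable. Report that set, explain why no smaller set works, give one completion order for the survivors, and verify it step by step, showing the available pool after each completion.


The answer: abort P7.
Key observation: no ordering could ever have run P2 before the abort of P7; with (1, 0) back in the pool it fits at step 3.
Minimality: the empty abort set fails — the state is deadlocked as it stands.
One survivor order: P1, P5, P2, P4. Verifying each step (post-abort pool first):
  pool = (2, 2)
  run P1 (needs (1, 1), free (2, 2)); after release of (0, 1) the pool is (2, 3)
  run P5 (needs (0, 3), free (2, 3)); after release of (1, 1) the pool is (3, 4)
  run P2 (needs (3, 1), free (3, 4)); after release of (3, 1) the pool is (6, 5)
  run P4 (needs (4, 2), free (6, 5)); after release of (1, 2) the pool is (7, 7)


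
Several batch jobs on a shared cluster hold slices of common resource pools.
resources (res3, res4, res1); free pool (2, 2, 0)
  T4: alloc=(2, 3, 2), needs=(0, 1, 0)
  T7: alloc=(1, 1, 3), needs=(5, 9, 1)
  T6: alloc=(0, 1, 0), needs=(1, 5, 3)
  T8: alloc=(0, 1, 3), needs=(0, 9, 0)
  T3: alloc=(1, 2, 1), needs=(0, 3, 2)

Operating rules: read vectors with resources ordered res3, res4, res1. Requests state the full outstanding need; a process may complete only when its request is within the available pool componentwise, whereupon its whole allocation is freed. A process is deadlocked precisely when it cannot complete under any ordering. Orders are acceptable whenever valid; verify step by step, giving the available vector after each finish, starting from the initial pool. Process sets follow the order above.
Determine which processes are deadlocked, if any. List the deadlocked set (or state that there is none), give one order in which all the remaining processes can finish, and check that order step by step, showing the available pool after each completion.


Deadlocked set: T7 and T8.
Key observation: T4, T3, T6 can finish, but then (5, 8, 3) is all there is, and the blocked group's res4 demands exceed it.
One completion order for the rest: T4, T3, T6. Step-by-step check:
  pool = (2, 2, 0)
  run T4 (needs (0, 1, 0), free (2, 2, 0)); after release of (2, 3, 2) the pool is (4, 5, 2)
  run T3 (needs (0, 3, 2), free (4, 5, 2)); after release of (1, 2, 1) the pool is (5, 7, 3)
  run T6 (needs (1, 5, 3), free (5, 7, 3)); after release of (0, 1, 0) the pool is (5, 8, 3)
The stuck group stays short no matter what:
  blocked: T7 wants (5, 9, 1), pool (5, 8, 3) — not enough res4
  blocked: T8 wants (0, 9, 0), pool (5, 8, 3) — not enough res4


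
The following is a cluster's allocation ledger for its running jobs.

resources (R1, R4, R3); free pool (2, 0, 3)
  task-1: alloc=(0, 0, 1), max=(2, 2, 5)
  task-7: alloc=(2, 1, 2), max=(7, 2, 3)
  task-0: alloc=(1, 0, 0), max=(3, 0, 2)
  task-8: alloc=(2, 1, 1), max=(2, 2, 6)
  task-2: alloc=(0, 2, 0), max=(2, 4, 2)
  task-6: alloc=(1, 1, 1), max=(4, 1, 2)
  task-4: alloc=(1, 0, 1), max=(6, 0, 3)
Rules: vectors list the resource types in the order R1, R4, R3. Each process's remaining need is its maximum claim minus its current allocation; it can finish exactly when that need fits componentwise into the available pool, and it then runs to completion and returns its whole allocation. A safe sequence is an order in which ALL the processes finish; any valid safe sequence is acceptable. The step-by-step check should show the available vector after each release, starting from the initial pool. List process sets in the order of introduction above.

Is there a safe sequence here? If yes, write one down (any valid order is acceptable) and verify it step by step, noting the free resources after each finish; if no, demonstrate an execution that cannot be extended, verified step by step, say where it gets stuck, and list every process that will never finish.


UNSAFE — no complete ordering exists.
Key observation: after task-0, task-6 the pool peaks at (4, 1, 4), and each blocked process is short somewhere: task-1 on R4; task-7 on R1; task-8 on R3; task-2 on R4; task-4 on R1.
A maximal execution: task-0, task-6 — then nothing else fits. Check, step by step:
  pool = (2, 0, 3)
  run task-0 (needs (2, 0, 2), free (2, 0, 3)); after release of (1, 0, 0) the pool is (3, 0, 3)
  run task-6 (needs (3, 0, 1), free (3, 0, 3)); after release of (1, 1, 1) the pool is (4, 1, 4)
  task-1 cannot run: need (2, 2, 4) vs free (4, 1, 4) (insufficient R4)
  task-7 cannot run: need (5, 1, 1) vs free (4, 1, 4) (insufficient R1)
  task-8 cannot run: need (0, 1, 5) vs free (4, 1, 4) (insufficient R3)
  task-2 cannot run: need (2, 2, 2) vs free (4, 1, 4) (insufficient R4)
  task-4 cannot run: need (5, 0, 2) vs free (4, 1, 4) (insufficient R1)
Processes that can never finish: task-1, task-7, task-8, task-2 and task-4.


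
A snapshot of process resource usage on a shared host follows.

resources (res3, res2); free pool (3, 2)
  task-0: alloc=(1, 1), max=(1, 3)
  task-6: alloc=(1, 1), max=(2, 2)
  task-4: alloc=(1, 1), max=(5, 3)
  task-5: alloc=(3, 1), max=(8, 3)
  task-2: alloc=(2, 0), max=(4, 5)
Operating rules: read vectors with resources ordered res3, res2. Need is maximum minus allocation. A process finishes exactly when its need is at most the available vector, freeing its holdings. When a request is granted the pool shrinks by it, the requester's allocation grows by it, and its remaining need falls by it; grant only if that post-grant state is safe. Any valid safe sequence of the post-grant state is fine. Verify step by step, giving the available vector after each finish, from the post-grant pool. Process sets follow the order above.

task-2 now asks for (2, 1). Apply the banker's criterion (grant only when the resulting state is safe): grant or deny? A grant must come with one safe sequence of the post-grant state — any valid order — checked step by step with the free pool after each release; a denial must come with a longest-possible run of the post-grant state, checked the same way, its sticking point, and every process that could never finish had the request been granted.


DENY: after the grant no complete ordering would exist.
Key observation: after task-6, task-0 the pool peaks at (3, 3), and each blocked process is short somewhere: task-4 on res3; task-5 on res3; task-2 on res2.
Pretend the grant happened; the run task-6, task-0 goes as far as possible. Walking it through:
  pool = (1, 1)
  task-6 needs (1, 1) <= (1, 1) -> finishes; pool += (1, 1) = (2, 2)
  task-0 needs (0, 2) <= (2, 2) -> finishes; pool += (1, 1) = (3, 3)
  task-4 still needs (4, 2) but only (3, 3) is free — short on res3
  task-5 still needs (5, 2) but only (3, 3) is free — short on res3
  task-2 still needs (0, 4) but only (3, 3) is free — short on res2
Had the request been granted, task-4, task-5 and task-2 could never finish.


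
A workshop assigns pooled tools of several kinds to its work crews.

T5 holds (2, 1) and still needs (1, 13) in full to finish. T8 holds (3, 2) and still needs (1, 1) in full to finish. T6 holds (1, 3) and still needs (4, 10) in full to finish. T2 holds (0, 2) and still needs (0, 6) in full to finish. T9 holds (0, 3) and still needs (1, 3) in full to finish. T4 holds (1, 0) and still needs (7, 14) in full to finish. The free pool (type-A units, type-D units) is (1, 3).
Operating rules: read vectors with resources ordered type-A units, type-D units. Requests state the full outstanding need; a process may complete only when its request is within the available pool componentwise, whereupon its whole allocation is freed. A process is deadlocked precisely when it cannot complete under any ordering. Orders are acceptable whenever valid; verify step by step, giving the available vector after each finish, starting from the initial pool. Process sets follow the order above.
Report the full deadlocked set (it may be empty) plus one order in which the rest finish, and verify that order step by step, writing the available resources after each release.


No process is deadlocked.
Key observation: T9 leads a chain of completions in which each release enables another process.
A valid finishing order for the others: T9, T2, T8, T6, T5, T4. Check, step by step:
  pool = (1, 3)
  run T9 (needs (1, 3), free (1, 3)); after release of (0, 3) the pool is (1, 6)
  run T2 (needs (0, 6), free (1, 6)); after release of (0, 2) the pool is (1, 8)
  run T8 (needs (1, 1), free (1, 8)); after release of (3, 2) the pool is (4, 10)
  run T6 (needs (4, 10), free (4, 10)); after release of (1, 3) the pool is (5, 13)
  run T5 (needs (1, 13), free (5, 13)); after release of (2, 1) the pool is (7, 14)
  run T4 (needs (7, 14), free (7, 14)); after release of (1, 0) the pool is (8, 14)


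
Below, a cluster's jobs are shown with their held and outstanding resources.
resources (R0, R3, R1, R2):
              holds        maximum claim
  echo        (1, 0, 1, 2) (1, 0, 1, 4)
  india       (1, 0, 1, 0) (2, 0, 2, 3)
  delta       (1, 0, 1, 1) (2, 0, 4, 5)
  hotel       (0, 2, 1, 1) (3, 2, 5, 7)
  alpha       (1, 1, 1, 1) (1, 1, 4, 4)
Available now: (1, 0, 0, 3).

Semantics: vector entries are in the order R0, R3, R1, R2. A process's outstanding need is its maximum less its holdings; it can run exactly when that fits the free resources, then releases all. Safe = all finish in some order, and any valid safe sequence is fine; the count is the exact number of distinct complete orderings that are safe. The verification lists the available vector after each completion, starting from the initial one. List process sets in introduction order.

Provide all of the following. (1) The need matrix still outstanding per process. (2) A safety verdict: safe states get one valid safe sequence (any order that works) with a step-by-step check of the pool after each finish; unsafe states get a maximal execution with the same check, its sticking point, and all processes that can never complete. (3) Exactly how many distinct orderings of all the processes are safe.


(1) Outstanding need per process (order R0, R3, R1, R2):
  echo: (0, 0, 0, 2)
  india: (1, 0, 1, 3)
  delta: (1, 0, 3, 4)
  hotel: (3, 0, 4, 6)
  alpha: (0, 0, 3, 3)
(2) UNSAFE — no complete ordering exists.
Key observation: the pool after echo, india is (3, 0, 2, 5); every surviving request exceeds it in R1, so progress ends there.
The run echo, india cannot be extended any further. Step-by-step check:
  pool = (1, 0, 0, 3)
  echo: need (0, 0, 0, 2) fits (1, 0, 0, 3); releases (1, 0, 1, 2), pool now (2, 0, 1, 5)
  india: need (1, 0, 1, 3) fits (2, 0, 1, 5); releases (1, 0, 1, 0), pool now (3, 0, 2, 5)
  delta cannot run: need (1, 0, 3, 4) vs free (3, 0, 2, 5) (insufficient R1)
  hotel cannot run: need (3, 0, 4, 6) vs free (3, 0, 2, 5) (insufficient R1 and R2)
  alpha cannot run: need (0, 0, 3, 3) vs free (3, 0, 2, 5) (insufficient R1)
Processes that can never finish: delta, hotel and alpha.
(3) The exact count: 0 of the possible complete orderings are safe sequences.


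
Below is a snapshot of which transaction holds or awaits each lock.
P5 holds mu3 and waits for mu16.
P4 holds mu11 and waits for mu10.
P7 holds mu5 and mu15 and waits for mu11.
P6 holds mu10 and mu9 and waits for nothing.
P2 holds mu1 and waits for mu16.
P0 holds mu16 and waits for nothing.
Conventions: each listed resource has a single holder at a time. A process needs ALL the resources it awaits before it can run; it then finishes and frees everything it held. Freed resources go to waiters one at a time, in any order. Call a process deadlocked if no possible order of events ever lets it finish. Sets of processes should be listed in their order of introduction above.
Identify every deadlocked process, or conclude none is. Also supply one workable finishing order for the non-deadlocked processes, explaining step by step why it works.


The deadlocked set is empty.
Key observation: although several processes wait, no cycle exists — each chain bottoms out at a free runner.
The rest can finish in the order P6, P0, P5, P2, P4, P7.
Check, step by step:
  P6 waits on nothing -> runs at once and releases mu10 and mu9
  P0 waits on nothing -> runs at once and releases mu16
  run P5 (all its waits — mu16 — are resolved); releases mu3
  run P2 (all its waits — mu16 — are resolved); releases mu1
  run P4 (all its waits — mu10 — are resolved); releases mu11
  run P7 (all its waits — mu11 — are resolved); releases mu5 and mu15


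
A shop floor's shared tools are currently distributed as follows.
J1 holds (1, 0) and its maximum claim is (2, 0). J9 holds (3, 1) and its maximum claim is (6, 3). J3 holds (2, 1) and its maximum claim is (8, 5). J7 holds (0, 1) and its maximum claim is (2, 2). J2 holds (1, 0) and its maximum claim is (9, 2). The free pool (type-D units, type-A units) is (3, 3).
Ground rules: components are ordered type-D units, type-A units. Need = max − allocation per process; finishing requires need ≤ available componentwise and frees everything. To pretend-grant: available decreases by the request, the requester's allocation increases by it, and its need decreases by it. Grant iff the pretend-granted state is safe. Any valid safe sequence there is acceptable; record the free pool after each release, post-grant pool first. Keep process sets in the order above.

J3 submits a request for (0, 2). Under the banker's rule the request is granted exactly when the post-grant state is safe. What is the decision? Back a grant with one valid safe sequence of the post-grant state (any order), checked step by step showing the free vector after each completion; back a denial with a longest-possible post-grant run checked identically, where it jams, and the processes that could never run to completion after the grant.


GRANT: granting preserves safety; a valid post-grant sequence is J7, J9, J1, J3, J2.
Key observation: post-grant, (3, 1) remains, and an order beginning with J7 completes everyone.
Verifying the post-grant state step by step:
  pool = (3, 1)
  J7 needs (2, 1) <= (3, 1) -> finishes; pool += (0, 1) = (3, 2)
  J9 needs (3, 2) <= (3, 2) -> finishes; pool += (3, 1) = (6, 3)
  J1 needs (1, 0) <= (6, 3) -> finishes; pool += (1, 0) = (7, 3)
  J3 needs (6, 2) <= (7, 3) -> finishes; pool += (2, 3) = (9, 6)
  J2 needs (8, 2) <= (9, 6) -> finishes; pool += (1, 0) = (10, 6)


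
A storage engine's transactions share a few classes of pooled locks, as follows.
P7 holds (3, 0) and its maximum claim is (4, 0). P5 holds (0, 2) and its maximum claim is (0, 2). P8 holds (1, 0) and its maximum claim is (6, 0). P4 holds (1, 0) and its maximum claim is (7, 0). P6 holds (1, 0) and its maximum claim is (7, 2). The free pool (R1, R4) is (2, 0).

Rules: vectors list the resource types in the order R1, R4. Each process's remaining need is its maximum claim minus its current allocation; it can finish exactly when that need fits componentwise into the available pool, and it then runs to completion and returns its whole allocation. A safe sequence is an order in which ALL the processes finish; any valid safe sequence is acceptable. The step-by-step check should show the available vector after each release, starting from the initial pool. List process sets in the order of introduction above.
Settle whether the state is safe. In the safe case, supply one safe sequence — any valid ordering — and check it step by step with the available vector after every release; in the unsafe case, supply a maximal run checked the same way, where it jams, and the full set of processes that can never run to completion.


SAFE. One safe sequence: P7, P8, P5, P6, P4.
Key observation: P8 marks the first exact bind of the order: its need (5, 0) fits the free (5, 0) with zero slack on a requested resource.
Verifying each step:
  pool = (2, 0)
  P7: need (1, 0) fits (2, 0); releases (3, 0), pool now (5, 0)
  P8: need (5, 0) fits (5, 0); releases (1, 0), pool now (6, 0)
  P5: need (0, 0) fits (6, 0); releases (0, 2), pool now (6, 2)
  P6: need (6, 2) fits (6, 2); releases (1, 0), pool now (7, 2)
  P4: need (6, 0) fits (7, 2); releases (1, 0), pool now (8, 2)
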